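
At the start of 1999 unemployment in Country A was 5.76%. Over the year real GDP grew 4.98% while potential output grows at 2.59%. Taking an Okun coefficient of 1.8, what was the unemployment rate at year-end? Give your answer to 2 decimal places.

Growth-rate Okun's law: g_Y = g_Y* - β × Δu, so Δu = (g_Y* - g_Y)/β.
Δu = (2.59 - 4.98)/1.8 = -2.39/1.8 = -1.33 percentage points.
Year-end unemployment = 5.76 - 1.33 = 4.43%.

4.43%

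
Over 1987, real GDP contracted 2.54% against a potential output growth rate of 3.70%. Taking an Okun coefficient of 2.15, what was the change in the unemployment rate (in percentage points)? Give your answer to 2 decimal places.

2.90 percentage points

Growth-rate Okun's law: g_Y = g_Y* - β × Δu, so Δu = (g_Y* - g_Y)/β.
Δu = (3.7 + 2.54)/2.15 = 6.24/2.15 = 2.90 percentage points.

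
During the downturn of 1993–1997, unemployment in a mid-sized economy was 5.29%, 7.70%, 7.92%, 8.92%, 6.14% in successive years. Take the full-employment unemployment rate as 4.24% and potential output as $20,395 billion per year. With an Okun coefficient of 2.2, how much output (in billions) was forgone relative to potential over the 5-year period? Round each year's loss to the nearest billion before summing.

Year 1993: gap = -2.2 × (5.29 - 4.24) = -2.31%, loss ≈ 20395 × 2.31/100 ≈ 471.
Year 1994: gap = -2.2 × (7.7 - 4.24) = -7.612%, loss ≈ 20395 × 7.612/100 ≈ 1552.
Year 1995: gap = -2.2 × (7.92 - 4.24) = -8.096%, loss ≈ 20395 × 8.096/100 ≈ 1651.
Year 1996: gap = -2.2 × (8.92 - 4.24) = -10.296%, loss ≈ 20395 × 10.296/100 ≈ 2100.
Year 1997: gap = -2.2 × (6.14 - 4.24) = -4.18%, loss ≈ 20395 × 4.18/100 ≈ 853.
Total lost output = 471 + 1552 + 1651 + 2100 + 853 = 6627 billion.

$6,627 billion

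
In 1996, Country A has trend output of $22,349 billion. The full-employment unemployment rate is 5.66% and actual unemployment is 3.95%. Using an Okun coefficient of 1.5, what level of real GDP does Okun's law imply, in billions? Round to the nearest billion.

$22,922 billion

Unemployment gap = 3.95 - 5.66 = -1.71 points, so the output gap is -1.5 × (-1.71) = 2.565%.
Actual GDP = 22349 × (1 + 2.565/100) = 22349 × 1.02565 ≈ 22922 billion.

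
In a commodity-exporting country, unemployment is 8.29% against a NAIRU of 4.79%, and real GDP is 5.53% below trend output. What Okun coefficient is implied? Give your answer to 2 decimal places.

β ≈ 1.58

Okun's law: output gap = -β × (u - u*).
-5.53 = -β × (8.29 - 4.79) = -β × 3.5, so β = 5.53/3.5 = 1.58.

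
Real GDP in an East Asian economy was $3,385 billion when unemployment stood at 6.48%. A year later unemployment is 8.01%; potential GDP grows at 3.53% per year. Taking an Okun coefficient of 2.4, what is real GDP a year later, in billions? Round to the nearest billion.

$3,380 billion

Δu = 8.01 - 6.48 = 1.53 points.
Okun's law (growth form): g_Y = g_Y* - β × Δu = 3.53 - 2.4 × (1.53) = 3.53 - 3.672 = -0.142%.
Real GDP in the next year = 3385 × (1 - 0.142/100) = 3385 × 0.99858 ≈ 3380 billion.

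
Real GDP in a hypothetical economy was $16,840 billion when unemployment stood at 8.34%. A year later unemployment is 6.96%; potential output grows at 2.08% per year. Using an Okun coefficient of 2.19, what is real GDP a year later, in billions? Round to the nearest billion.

Δu = 6.96 - 8.34 = -1.38 points.
Okun's law (growth form): g_Y = g_Y* - β × Δu = 2.08 - 2.19 × (-1.38) = 2.08 + 3.0222 = 5.1022%.
Real GDP in the next year = 16840 × (1 + 5.1022/100) = 16840 × 1.051022 ≈ 17699 billion.

$17,699 billion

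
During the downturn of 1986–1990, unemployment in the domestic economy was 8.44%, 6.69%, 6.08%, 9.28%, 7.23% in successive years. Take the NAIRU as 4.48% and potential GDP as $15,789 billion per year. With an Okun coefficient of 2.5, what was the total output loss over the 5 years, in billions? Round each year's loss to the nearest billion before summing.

$6,047 billion

Year 1986: gap = -2.5 × (8.44 - 4.48) = -9.9%, loss ≈ 15789 × 9.9/100 ≈ 1563.
Year 1987: gap = -2.5 × (6.69 - 4.48) = -5.525%, loss ≈ 15789 × 5.525/100 ≈ 872.
Year 1988: gap = -2.5 × (6.08 - 4.48) = -4%, loss ≈ 15789 × 4/100 ≈ 632.
Year 1989: gap = -2.5 × (9.28 - 4.48) = -12%, loss ≈ 15789 × 12/100 ≈ 1895.
Year 1990: gap = -2.5 × (7.23 - 4.48) = -6.875%, loss ≈ 15789 × 6.875/100 ≈ 1085.
Total lost output = 1563 + 872 + 632 + 1895 + 1085 = 6047 billion.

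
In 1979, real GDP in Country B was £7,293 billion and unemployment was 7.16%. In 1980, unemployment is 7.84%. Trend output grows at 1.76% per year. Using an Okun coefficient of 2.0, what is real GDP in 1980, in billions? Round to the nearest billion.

Δu = 7.84 - 7.16 = 0.68 points.
Okun's law (growth form): g_Y = g_Y* - β × Δu = 1.76 - 2.0 × (0.68) = 1.76 - 1.36 = 0.4%.
Real GDP in the next year = 7293 × (1 + 0.4/100) = 7293 × 1.004 ≈ 7322 billion.

£7,322 billion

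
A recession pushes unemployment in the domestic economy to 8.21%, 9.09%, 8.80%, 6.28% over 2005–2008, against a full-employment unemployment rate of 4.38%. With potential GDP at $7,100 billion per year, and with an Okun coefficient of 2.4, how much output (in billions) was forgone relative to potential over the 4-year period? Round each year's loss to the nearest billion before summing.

$2,533 billion

Year 2005: gap = -2.4 × (8.21 - 4.38) = -9.192%, loss ≈ 7100 × 9.192/100 ≈ 653.
Year 2006: gap = -2.4 × (9.09 - 4.38) = -11.304%, loss ≈ 7100 × 11.304/100 ≈ 803.
Year 2007: gap = -2.4 × (8.8 - 4.38) = -10.608%, loss ≈ 7100 × 10.608/100 ≈ 753.
Year 2008: gap = -2.4 × (6.28 - 4.38) = -4.56%, loss ≈ 7100 × 4.56/100 ≈ 324.
Total lost output = 653 + 803 + 753 + 324 = 2533 billion.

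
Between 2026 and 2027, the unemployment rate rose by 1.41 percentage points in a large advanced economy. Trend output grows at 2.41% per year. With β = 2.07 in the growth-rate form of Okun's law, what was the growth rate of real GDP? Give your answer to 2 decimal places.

Growth-rate Okun's law: g_Y = g_Y* - β × Δu.
g_Y = 2.41 - 2.07 × (1.41) = 2.41 - 2.9187 = -0.5087%, i.e. -0.51% to 2 d.p.

-0.51%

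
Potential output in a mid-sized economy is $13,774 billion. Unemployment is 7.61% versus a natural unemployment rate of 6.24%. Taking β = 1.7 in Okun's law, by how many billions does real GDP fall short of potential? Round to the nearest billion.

Output gap = -1.7 × (7.61 - 6.24) = -1.7 × 1.37 = -2.329%.
Actual GDP ≈ 13774 × 0.97671 ≈ 13453 billion, so the shortfall is 13774 - 13453 = 321 billion.

$321 billion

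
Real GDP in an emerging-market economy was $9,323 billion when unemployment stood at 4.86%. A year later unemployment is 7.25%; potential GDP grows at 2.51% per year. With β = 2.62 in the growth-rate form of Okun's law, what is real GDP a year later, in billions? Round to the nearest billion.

Δu = 7.25 - 4.86 = 2.39 points.
Okun's law (growth form): g_Y = g_Y* - β × Δu = 2.51 - 2.62 × (2.39) = 2.51 - 6.2618 = -3.7518%.
Real GDP in the next year = 9323 × (1 - 3.7518/100) = 9323 × 0.962482 ≈ 8973 billion.

$8,973 billion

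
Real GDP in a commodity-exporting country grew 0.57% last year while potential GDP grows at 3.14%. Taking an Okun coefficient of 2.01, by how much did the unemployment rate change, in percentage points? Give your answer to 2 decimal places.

1.28 percentage points

Growth-rate Okun's law: g_Y = g_Y* - β × Δu, so Δu = (g_Y* - g_Y)/β.
Δu = (3.14 - 0.57)/2.01 = 2.57/2.01 = 1.28 percentage points.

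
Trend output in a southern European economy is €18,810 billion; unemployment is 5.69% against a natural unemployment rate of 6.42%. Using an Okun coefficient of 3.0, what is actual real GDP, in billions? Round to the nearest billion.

Unemployment gap = 5.69 - 6.42 = -0.73 points, so the output gap is -3 × (-0.73) = 2.19%.
Actual GDP = 18810 × (1 + 2.19/100) = 18810 × 1.0219 ≈ 19222 billion.

€19,222 billion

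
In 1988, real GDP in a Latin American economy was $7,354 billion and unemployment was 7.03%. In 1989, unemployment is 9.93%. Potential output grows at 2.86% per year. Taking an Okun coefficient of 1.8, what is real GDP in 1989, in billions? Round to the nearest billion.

Δu = 9.93 - 7.03 = 2.9 points.
Okun's law (growth form): g_Y = g_Y* - β × Δu = 2.86 - 1.8 × (2.90) = 2.86 - 5.22 = -2.36%.
Real GDP in the next year = 7354 × (1 - 2.36/100) = 7354 × 0.9764 ≈ 7180 billion.

$7,180 billion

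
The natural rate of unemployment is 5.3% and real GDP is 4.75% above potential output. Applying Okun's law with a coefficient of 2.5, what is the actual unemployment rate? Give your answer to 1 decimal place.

3.4%

From Okun's law, u - u* = -(output gap)/β = -(4.75)/2.5 = -1.9 points.
So u = 5.3 - 1.9 = 3.4%.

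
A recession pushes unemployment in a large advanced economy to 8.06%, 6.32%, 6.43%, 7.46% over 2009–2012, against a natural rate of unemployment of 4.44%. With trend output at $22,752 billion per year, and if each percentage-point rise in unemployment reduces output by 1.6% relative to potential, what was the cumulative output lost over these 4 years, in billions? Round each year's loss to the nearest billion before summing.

Year 2009: gap = -1.6 × (8.06 - 4.44) = -5.792%, loss ≈ 22752 × 5.792/100 ≈ 1318.
Year 2010: gap = -1.6 × (6.32 - 4.44) = -3.008%, loss ≈ 22752 × 3.008/100 ≈ 684.
Year 2011: gap = -1.6 × (6.43 - 4.44) = -3.184%, loss ≈ 22752 × 3.184/100 ≈ 724.
Year 2012: gap = -1.6 × (7.46 - 4.44) = -4.832%, loss ≈ 22752 × 4.832/100 ≈ 1099.
Total lost output = 1318 + 684 + 724 + 1099 = 3825 billion.

$3,825 billion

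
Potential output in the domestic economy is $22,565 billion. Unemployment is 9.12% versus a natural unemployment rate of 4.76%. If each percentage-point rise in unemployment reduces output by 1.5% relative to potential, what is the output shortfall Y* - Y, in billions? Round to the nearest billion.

Output gap = -1.5 × (9.12 - 4.76) = -1.5 × 4.36 = -6.54%.
Actual GDP ≈ 22565 × 0.9346 ≈ 21089 billion, so the shortfall is 22565 - 21089 = 1476 billion.

$1,476 billion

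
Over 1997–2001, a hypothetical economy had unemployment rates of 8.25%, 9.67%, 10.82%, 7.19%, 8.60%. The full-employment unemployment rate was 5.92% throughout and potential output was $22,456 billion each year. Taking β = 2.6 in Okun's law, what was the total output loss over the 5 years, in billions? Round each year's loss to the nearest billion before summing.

Year 1997: gap = -2.6 × (8.25 - 5.92) = -6.058%, loss ≈ 22456 × 6.058/100 ≈ 1360.
Year 1998: gap = -2.6 × (9.67 - 5.92) = -9.75%, loss ≈ 22456 × 9.75/100 ≈ 2189.
Year 1999: gap = -2.6 × (10.82 - 5.92) = -12.74%, loss ≈ 22456 × 12.74/100 ≈ 2861.
Year 2000: gap = -2.6 × (7.19 - 5.92) = -3.302%, loss ≈ 22456 × 3.302/100 ≈ 741.
Year 2001: gap = -2.6 × (8.6 - 5.92) = -6.968%, loss ≈ 22456 × 6.968/100 ≈ 1565.
Total lost output = 1360 + 2189 + 2861 + 741 + 1565 = 8716 billion.

$8,716 billion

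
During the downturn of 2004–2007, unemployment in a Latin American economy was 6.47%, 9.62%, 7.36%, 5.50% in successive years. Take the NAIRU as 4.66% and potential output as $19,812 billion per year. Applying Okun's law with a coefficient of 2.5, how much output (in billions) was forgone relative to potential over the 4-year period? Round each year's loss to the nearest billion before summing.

Year 2004: gap = -2.5 × (6.47 - 4.66) = -4.525%, loss ≈ 19812 × 4.525/100 ≈ 896.
Year 2005: gap = -2.5 × (9.62 - 4.66) = -12.4%, loss ≈ 19812 × 12.4/100 ≈ 2457.
Year 2006: gap = -2.5 × (7.36 - 4.66) = -6.75%, loss ≈ 19812 × 6.75/100 ≈ 1337.
Year 2007: gap = -2.5 × (5.5 - 4.66) = -2.1%, loss ≈ 19812 × 2.1/100 ≈ 416.
Total lost output = 896 + 2457 + 1337 + 416 = 5106 billion.

$5,106 billion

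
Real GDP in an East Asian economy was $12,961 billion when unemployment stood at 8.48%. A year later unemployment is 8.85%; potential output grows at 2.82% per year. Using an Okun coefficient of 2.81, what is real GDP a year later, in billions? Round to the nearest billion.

$13,192 billion

Δu = 8.85 - 8.48 = 0.37 points.
Okun's law (growth form): g_Y = g_Y* - β × Δu = 2.82 - 2.81 × (0.37) = 2.82 - 1.0397 = 1.7803%.
Real GDP in the next year = 12961 × (1 + 1.7803/100) = 12961 × 1.017803 ≈ 13192 billion.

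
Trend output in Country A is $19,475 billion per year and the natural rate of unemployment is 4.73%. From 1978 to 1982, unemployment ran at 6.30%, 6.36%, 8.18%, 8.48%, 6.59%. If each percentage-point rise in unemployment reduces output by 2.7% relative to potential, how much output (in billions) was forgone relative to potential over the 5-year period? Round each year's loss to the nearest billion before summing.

Year 1978: gap = -2.7 × (6.3 - 4.73) = -4.239%, loss ≈ 19475 × 4.239/100 ≈ 826.
Year 1979: gap = -2.7 × (6.36 - 4.73) = -4.401%, loss ≈ 19475 × 4.401/100 ≈ 857.
Year 1980: gap = -2.7 × (8.18 - 4.73) = -9.315%, loss ≈ 19475 × 9.315/100 ≈ 1814.
Year 1981: gap = -2.7 × (8.48 - 4.73) = -10.125%, loss ≈ 19475 × 10.125/100 ≈ 1972.
Year 1982: gap = -2.7 × (6.59 - 4.73) = -5.022%, loss ≈ 19475 × 5.022/100 ≈ 978.
Total lost output = 826 + 857 + 1814 + 1972 + 978 = 6447 billion.

$6,447 billion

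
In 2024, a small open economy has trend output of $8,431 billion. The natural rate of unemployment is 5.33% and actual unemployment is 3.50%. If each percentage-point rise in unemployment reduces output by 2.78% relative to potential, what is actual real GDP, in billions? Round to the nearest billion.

Unemployment gap = 3.5 - 5.33 = -1.83 points, so the output gap is -2.78 × (-1.83) = 5.0874%.
Actual GDP = 8431 × (1 + 5.0874/100) = 8431 × 1.050874 ≈ 8860 billion.

$8,860 billion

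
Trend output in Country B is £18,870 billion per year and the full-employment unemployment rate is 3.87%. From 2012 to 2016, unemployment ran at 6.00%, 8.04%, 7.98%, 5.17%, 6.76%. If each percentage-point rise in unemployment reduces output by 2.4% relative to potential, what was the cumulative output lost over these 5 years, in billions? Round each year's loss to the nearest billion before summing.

Year 2012: gap = -2.4 × (6 - 3.87) = -5.112%, loss ≈ 18870 × 5.112/100 ≈ 965.
Year 2013: gap = -2.4 × (8.04 - 3.87) = -10.008%, loss ≈ 18870 × 10.008/100 ≈ 1889.
Year 2014: gap = -2.4 × (7.98 - 3.87) = -9.864%, loss ≈ 18870 × 9.864/100 ≈ 1861.
Year 2015: gap = -2.4 × (5.17 - 3.87) = -3.12%, loss ≈ 18870 × 3.12/100 ≈ 589.
Year 2016: gap = -2.4 × (6.76 - 3.87) = -6.936%, loss ≈ 18870 × 6.936/100 ≈ 1309.
Total lost output = 965 + 1889 + 1861 + 589 + 1309 = 6613 billion.

£6,613 billion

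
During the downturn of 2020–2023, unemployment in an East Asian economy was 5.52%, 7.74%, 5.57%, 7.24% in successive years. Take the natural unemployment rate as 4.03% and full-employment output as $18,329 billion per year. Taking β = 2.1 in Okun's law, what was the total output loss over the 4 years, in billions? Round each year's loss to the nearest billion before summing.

Year 2020: gap = -2.1 × (5.52 - 4.03) = -3.129%, loss ≈ 18329 × 3.129/100 ≈ 574.
Year 2021: gap = -2.1 × (7.74 - 4.03) = -7.791%, loss ≈ 18329 × 7.791/100 ≈ 1428.
Year 2022: gap = -2.1 × (5.57 - 4.03) = -3.234%, loss ≈ 18329 × 3.234/100 ≈ 593.
Year 2023: gap = -2.1 × (7.24 - 4.03) = -6.741%, loss ≈ 18329 × 6.741/100 ≈ 1236.
Total lost output = 574 + 1428 + 593 + 1236 = 3831 billion.

$3,831 billion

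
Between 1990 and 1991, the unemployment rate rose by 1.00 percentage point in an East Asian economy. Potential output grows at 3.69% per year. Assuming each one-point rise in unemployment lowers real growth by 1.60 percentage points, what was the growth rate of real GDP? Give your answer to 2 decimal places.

2.09%

Growth-rate Okun's law: g_Y = g_Y* - β × Δu.
g_Y = 3.69 - 1.60 × (1.00) = 3.69 - 1.6 = 2.09%, i.e. 2.09% to 2 d.p.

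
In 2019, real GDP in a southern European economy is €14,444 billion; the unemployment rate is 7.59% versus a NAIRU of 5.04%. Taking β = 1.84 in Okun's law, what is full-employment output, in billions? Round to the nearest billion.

Unemployment gap = 7.59 - 5.04 = 2.55 points, so output gap = -1.84 × 2.55 = -4.692%.
Since Y = Y* × (1 + gap/100), Y* = 14444/0.95308 ≈ 15155 billion.

€15,155 billion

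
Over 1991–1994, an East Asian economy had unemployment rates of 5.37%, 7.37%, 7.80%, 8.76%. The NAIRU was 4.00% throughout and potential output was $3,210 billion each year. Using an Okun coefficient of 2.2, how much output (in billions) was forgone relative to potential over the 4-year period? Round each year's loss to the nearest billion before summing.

$939 billion

Year 1991: gap = -2.2 × (5.37 - 4) = -3.014%, loss ≈ 3210 × 3.014/100 ≈ 97.
Year 1992: gap = -2.2 × (7.37 - 4) = -7.414%, loss ≈ 3210 × 7.414/100 ≈ 238.
Year 1993: gap = -2.2 × (7.8 - 4) = -8.36%, loss ≈ 3210 × 8.36/100 ≈ 268.
Year 1994: gap = -2.2 × (8.76 - 4) = -10.472%, loss ≈ 3210 × 10.472/100 ≈ 336.
Total lost output = 97 + 238 + 268 + 336 = 939 billion.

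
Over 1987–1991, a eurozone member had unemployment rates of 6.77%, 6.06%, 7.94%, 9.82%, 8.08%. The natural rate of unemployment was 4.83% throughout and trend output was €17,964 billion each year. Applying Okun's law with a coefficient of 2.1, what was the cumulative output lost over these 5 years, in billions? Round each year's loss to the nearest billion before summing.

Year 1987: gap = -2.1 × (6.77 - 4.83) = -4.074%, loss ≈ 17964 × 4.074/100 ≈ 732.
Year 1988: gap = -2.1 × (6.06 - 4.83) = -2.583%, loss ≈ 17964 × 2.583/100 ≈ 464.
Year 1989: gap = -2.1 × (7.94 - 4.83) = -6.531%, loss ≈ 17964 × 6.531/100 ≈ 1173.
Year 1990: gap = -2.1 × (9.82 - 4.83) = -10.479%, loss ≈ 17964 × 10.479/100 ≈ 1882.
Year 1991: gap = -2.1 × (8.08 - 4.83) = -6.825%, loss ≈ 17964 × 6.825/100 ≈ 1226.
Total lost output = 732 + 464 + 1173 + 1882 + 1226 = 5477 billion.

€5,477 billion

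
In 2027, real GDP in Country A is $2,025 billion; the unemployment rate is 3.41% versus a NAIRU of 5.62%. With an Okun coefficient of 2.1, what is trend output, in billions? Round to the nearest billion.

$1,935 billion

Unemployment gap = 3.41 - 5.62 = -2.21 points, so output gap = -2.1 × (-2.21) = 4.641%.
Since Y = Y* × (1 + gap/100), Y* = 2025/1.04641 ≈ 1935 billion.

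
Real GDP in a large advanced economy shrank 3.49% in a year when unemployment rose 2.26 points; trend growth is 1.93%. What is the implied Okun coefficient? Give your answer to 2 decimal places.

β ≈ 2.40

Growth form: g_Y = g_Y* - β × Δu, so β = (g_Y* - g_Y)/Δu.
β = (1.93 + 3.49)/2.26 = 5.42/2.26 = 2.40.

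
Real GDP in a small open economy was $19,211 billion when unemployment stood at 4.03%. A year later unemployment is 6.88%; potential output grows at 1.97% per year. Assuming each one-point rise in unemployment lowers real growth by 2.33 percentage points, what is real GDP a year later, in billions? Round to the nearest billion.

Δu = 6.88 - 4.03 = 2.85 points.
Okun's law (growth form): g_Y = g_Y* - β × Δu = 1.97 - 2.33 × (2.85) = 1.97 - 6.6405 = -4.6705%.
Real GDP in the next year = 19211 × (1 - 4.6705/100) = 19211 × 0.953295 ≈ 18314 billion.

$18,314 billion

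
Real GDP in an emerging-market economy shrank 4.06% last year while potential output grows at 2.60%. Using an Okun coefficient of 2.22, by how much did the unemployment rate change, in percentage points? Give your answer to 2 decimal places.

Growth-rate Okun's law: g_Y = g_Y* - β × Δu, so Δu = (g_Y* - g_Y)/β.
Δu = (2.6 + 4.06)/2.22 = 6.66/2.22 = 3.00 percentage points.

3.00 percentage points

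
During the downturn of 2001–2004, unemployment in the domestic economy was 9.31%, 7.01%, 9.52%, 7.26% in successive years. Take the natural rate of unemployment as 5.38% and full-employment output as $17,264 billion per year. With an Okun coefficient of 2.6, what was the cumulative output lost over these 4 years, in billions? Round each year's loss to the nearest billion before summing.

$5,198 billion

Year 2001: gap = -2.6 × (9.31 - 5.38) = -10.218%, loss ≈ 17264 × 10.218/100 ≈ 1764.
Year 2002: gap = -2.6 × (7.01 - 5.38) = -4.238%, loss ≈ 17264 × 4.238/100 ≈ 732.
Year 2003: gap = -2.6 × (9.52 - 5.38) = -10.764%, loss ≈ 17264 × 10.764/100 ≈ 1858.
Year 2004: gap = -2.6 × (7.26 - 5.38) = -4.888%, loss ≈ 17264 × 4.888/100 ≈ 844.
Total lost output = 1764 + 732 + 1858 + 844 = 5198 billion.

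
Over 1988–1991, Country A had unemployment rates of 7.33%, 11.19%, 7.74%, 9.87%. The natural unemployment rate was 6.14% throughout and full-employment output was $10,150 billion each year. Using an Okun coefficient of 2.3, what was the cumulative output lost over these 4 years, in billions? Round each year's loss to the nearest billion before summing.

$2,702 billion

Year 1988: gap = -2.3 × (7.33 - 6.14) = -2.737%, loss ≈ 10150 × 2.737/100 ≈ 278.
Year 1989: gap = -2.3 × (11.19 - 6.14) = -11.615%, loss ≈ 10150 × 11.615/100 ≈ 1179.
Year 1990: gap = -2.3 × (7.74 - 6.14) = -3.68%, loss ≈ 10150 × 3.68/100 ≈ 374.
Year 1991: gap = -2.3 × (9.87 - 6.14) = -8.579%, loss ≈ 10150 × 8.579/100 ≈ 871.
Total lost output = 278 + 1179 + 374 + 871 = 2702 billion.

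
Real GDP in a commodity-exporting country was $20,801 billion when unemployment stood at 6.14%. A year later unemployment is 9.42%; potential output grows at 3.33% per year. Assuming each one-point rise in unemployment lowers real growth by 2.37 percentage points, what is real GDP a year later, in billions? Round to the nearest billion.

$19,877 billion

Δu = 9.42 - 6.14 = 3.28 points.
Okun's law (growth form): g_Y = g_Y* - β × Δu = 3.33 - 2.37 × (3.28) = 3.33 - 7.7736 = -4.4436%.
Real GDP in the next year = 20801 × (1 - 4.4436/100) = 20801 × 0.955564 ≈ 19877 billion.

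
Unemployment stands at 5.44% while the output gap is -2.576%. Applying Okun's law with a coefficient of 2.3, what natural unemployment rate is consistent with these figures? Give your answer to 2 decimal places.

From Okun's law, u - u* = -(output gap)/β = -(-2.576)/2.3 = 1.12 points.
So u* = 5.44 - 1.12 = 4.32%.

4.32%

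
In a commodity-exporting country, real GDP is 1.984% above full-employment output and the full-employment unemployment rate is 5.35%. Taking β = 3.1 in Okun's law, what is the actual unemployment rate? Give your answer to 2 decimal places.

From Okun's law, u - u* = -(output gap)/β = -(1.984)/3.1 = -0.64 points.
So u = 5.35 - 0.64 = 4.71%.

4.71%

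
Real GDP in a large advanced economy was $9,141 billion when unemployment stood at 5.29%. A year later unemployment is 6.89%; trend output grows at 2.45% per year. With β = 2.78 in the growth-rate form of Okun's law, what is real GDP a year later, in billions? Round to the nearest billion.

$8,958 billion

Δu = 6.89 - 5.29 = 1.6 points.
Okun's law (growth form): g_Y = g_Y* - β × Δu = 2.45 - 2.78 × (1.60) = 2.45 - 4.448 = -1.998%.
Real GDP in the next year = 9141 × (1 - 1.998/100) = 9141 × 0.98002 ≈ 8958 billion.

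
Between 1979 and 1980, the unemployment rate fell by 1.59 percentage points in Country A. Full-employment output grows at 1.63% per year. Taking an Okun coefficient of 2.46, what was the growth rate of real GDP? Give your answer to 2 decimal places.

5.54%

Growth-rate Okun's law: g_Y = g_Y* - β × Δu.
g_Y = 1.63 - 2.46 × (-1.59) = 1.63 + 3.9114 = 5.5414%, i.e. 5.54% to 2 d.p.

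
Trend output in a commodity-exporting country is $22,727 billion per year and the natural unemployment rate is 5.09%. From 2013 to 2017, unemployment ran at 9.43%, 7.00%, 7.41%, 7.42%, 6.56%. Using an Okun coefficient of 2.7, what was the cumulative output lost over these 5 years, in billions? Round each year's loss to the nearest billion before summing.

Year 2013: gap = -2.7 × (9.43 - 5.09) = -11.718%, loss ≈ 22727 × 11.718/100 ≈ 2663.
Year 2014: gap = -2.7 × (7 - 5.09) = -5.157%, loss ≈ 22727 × 5.157/100 ≈ 1172.
Year 2015: gap = -2.7 × (7.41 - 5.09) = -6.264%, loss ≈ 22727 × 6.264/100 ≈ 1424.
Year 2016: gap = -2.7 × (7.42 - 5.09) = -6.291%, loss ≈ 22727 × 6.291/100 ≈ 1430.
Year 2017: gap = -2.7 × (6.56 - 5.09) = -3.969%, loss ≈ 22727 × 3.969/100 ≈ 902.
Total lost output = 2663 + 1172 + 1424 + 1430 + 902 = 7591 billion.

$7,591 billion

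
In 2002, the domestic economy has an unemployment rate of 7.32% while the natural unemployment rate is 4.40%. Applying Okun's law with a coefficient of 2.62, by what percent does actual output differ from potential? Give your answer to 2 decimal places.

The unemployment gap is 7.32 - 4.4 = 2.92 percentage points.
Okun's law gives an output gap of -2.62 × 2.92 = -7.6504%, i.e. 7.65% below potential.

-7.65%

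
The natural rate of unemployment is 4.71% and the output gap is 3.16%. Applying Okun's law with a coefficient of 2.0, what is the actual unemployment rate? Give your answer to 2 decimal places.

3.13%

From Okun's law, u - u* = -(output gap)/β = -(3.16)/2.0 = -1.58 points.
So u = 4.71 - 1.58 = 3.13%.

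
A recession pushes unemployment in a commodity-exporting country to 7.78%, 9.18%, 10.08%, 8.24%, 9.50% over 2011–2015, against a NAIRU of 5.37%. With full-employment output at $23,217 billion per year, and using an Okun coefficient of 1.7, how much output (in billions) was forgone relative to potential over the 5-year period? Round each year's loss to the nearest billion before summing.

$7,077 billion

Year 2011: gap = -1.7 × (7.78 - 5.37) = -4.097%, loss ≈ 23217 × 4.097/100 ≈ 951.
Year 2012: gap = -1.7 × (9.18 - 5.37) = -6.477%, loss ≈ 23217 × 6.477/100 ≈ 1504.
Year 2013: gap = -1.7 × (10.08 - 5.37) = -8.007%, loss ≈ 23217 × 8.007/100 ≈ 1859.
Year 2014: gap = -1.7 × (8.24 - 5.37) = -4.879%, loss ≈ 23217 × 4.879/100 ≈ 1133.
Year 2015: gap = -1.7 × (9.5 - 5.37) = -7.021%, loss ≈ 23217 × 7.021/100 ≈ 1630.
Total lost output = 951 + 1504 + 1859 + 1133 + 1630 = 7077 billion.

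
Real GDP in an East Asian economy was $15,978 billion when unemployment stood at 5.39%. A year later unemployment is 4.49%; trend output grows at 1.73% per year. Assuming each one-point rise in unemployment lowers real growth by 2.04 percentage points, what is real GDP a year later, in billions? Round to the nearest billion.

Δu = 4.49 - 5.39 = -0.9 points.
Okun's law (growth form): g_Y = g_Y* - β × Δu = 1.73 - 2.04 × (-0.90) = 1.73 + 1.836 = 3.566%.
Real GDP in the next year = 15978 × (1 + 3.566/100) = 15978 × 1.03566 ≈ 16548 billion.

$16,548 billion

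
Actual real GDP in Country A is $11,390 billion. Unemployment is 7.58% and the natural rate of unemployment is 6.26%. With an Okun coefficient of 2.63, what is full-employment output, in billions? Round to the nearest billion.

Unemployment gap = 7.58 - 6.26 = 1.32 points, so output gap = -2.63 × 1.32 = -3.4716%.
Since Y = Y* × (1 + gap/100), Y* = 11390/0.965284 ≈ 11800 billion.

$11,800 billion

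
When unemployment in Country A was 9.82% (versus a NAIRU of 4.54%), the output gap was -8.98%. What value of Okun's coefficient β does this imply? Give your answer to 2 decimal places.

Okun's law: output gap = -β × (u - u*).
-8.98 = -β × (9.82 - 4.54) = -β × 5.28, so β = 8.98/5.28 = 1.70.

β ≈ 1.70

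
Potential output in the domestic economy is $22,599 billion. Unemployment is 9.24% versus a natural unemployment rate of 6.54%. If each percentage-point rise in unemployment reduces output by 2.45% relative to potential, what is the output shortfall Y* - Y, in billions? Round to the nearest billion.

$1,495 billion

Output gap = -2.45 × (9.24 - 6.54) = -2.45 × 2.7 = -6.615%.
Actual GDP ≈ 22599 × 0.93385 ≈ 21104 billion, so the shortfall is 22599 - 21104 = 1495 billion.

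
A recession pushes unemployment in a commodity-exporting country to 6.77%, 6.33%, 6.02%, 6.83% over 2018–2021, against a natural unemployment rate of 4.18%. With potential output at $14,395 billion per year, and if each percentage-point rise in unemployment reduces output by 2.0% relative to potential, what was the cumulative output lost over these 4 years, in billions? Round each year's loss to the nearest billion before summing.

$2,658 billion

Year 2018: gap = -2.0 × (6.77 - 4.18) = -5.18%, loss ≈ 14395 × 5.18/100 ≈ 746.
Year 2019: gap = -2.0 × (6.33 - 4.18) = -4.3%, loss ≈ 14395 × 4.3/100 ≈ 619.
Year 2020: gap = -2.0 × (6.02 - 4.18) = -3.68%, loss ≈ 14395 × 3.68/100 ≈ 530.
Year 2021: gap = -2.0 × (6.83 - 4.18) = -5.3%, loss ≈ 14395 × 5.3/100 ≈ 763.
Total lost output = 746 + 619 + 530 + 763 = 2658 billion.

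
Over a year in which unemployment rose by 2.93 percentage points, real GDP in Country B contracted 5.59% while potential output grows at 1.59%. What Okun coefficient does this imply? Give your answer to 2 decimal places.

Growth form: g_Y = g_Y* - β × Δu, so β = (g_Y* - g_Y)/Δu.
β = (1.59 + 5.59)/2.93 = 7.18/2.93 = 2.45.

β ≈ 2.45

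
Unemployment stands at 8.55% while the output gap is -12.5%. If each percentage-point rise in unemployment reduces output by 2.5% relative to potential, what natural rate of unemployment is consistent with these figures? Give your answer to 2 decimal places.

From Okun's law, u - u* = -(output gap)/β = -(-12.5)/2.5 = 5 points.
So u* = 8.55 - 5 = 3.55%.

3.55%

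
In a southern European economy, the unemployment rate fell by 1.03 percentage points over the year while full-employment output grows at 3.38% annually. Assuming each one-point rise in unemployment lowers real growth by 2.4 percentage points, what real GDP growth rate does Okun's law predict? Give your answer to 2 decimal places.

Growth-rate Okun's law: g_Y = g_Y* - β × Δu.
g_Y = 3.38 - 2.4 × (-1.03) = 3.38 + 2.472 = 5.852%, i.e. 5.85% to 2 d.p.

5.85%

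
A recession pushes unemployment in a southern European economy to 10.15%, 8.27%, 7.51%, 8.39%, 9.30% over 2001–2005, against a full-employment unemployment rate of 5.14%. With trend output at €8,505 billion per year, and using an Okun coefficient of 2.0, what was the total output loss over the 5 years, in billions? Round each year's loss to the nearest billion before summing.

€3,048 billion

Year 2001: gap = -2.0 × (10.15 - 5.14) = -10.02%, loss ≈ 8505 × 10.02/100 ≈ 852.
Year 2002: gap = -2.0 × (8.27 - 5.14) = -6.26%, loss ≈ 8505 × 6.26/100 ≈ 532.
Year 2003: gap = -2.0 × (7.51 - 5.14) = -4.74%, loss ≈ 8505 × 4.74/100 ≈ 403.
Year 2004: gap = -2.0 × (8.39 - 5.14) = -6.5%, loss ≈ 8505 × 6.5/100 ≈ 553.
Year 2005: gap = -2.0 × (9.3 - 5.14) = -8.32%, loss ≈ 8505 × 8.32/100 ≈ 708.
Total lost output = 852 + 532 + 403 + 553 + 708 = 3048 billion.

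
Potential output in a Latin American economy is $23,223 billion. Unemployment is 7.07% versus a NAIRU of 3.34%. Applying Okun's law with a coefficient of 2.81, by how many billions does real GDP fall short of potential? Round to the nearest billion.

Output gap = -2.81 × (7.07 - 3.34) = -2.81 × 3.73 = -10.4813%.
Actual GDP ≈ 23223 × 0.895187 ≈ 20789 billion, so the shortfall is 23223 - 20789 = 2434 billion.

$2,434 billion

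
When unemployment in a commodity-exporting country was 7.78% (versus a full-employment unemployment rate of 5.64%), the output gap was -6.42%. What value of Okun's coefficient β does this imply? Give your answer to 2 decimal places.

β ≈ 3.00

Okun's law: output gap = -β × (u - u*).
-6.42 = -β × (7.78 - 5.64) = -β × 2.14, so β = 6.42/2.14 = 3.00.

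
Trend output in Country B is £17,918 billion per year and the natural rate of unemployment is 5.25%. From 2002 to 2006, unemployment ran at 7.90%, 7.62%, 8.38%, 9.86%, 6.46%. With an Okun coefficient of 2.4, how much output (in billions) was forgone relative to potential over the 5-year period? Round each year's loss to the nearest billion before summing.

Year 2002: gap = -2.4 × (7.9 - 5.25) = -6.36%, loss ≈ 17918 × 6.36/100 ≈ 1140.
Year 2003: gap = -2.4 × (7.62 - 5.25) = -5.688%, loss ≈ 17918 × 5.688/100 ≈ 1019.
Year 2004: gap = -2.4 × (8.38 - 5.25) = -7.512%, loss ≈ 17918 × 7.512/100 ≈ 1346.
Year 2005: gap = -2.4 × (9.86 - 5.25) = -11.064%, loss ≈ 17918 × 11.064/100 ≈ 1982.
Year 2006: gap = -2.4 × (6.46 - 5.25) = -2.904%, loss ≈ 17918 × 2.904/100 ≈ 520.
Total lost output = 1140 + 1019 + 1346 + 1982 + 520 = 6007 billion.

£6,007 billion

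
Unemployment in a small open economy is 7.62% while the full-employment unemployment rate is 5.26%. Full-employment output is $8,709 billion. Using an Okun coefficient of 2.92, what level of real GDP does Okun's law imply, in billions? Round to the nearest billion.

Unemployment gap = 7.62 - 5.26 = 2.36 points, so the output gap is -2.92 × 2.36 = -6.8912%.
Actual GDP = 8709 × (1 - 6.8912/100) = 8709 × 0.931088 ≈ 8109 billion.

$8,109 billion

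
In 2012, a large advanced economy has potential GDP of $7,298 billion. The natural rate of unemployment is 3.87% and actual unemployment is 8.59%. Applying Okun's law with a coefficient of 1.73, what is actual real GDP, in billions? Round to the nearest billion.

$6,702 billion

Unemployment gap = 8.59 - 3.87 = 4.72 points, so the output gap is -1.73 × 4.72 = -8.1656%.
Actual GDP = 7298 × (1 - 8.1656/100) = 7298 × 0.918344 ≈ 6702 billion.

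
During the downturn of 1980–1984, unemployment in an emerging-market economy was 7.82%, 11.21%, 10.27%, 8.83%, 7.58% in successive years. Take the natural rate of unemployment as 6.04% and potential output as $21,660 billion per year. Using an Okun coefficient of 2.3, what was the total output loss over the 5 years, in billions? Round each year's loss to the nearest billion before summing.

$7,727 billion

Year 1980: gap = -2.3 × (7.82 - 6.04) = -4.094%, loss ≈ 21660 × 4.094/100 ≈ 887.
Year 1981: gap = -2.3 × (11.21 - 6.04) = -11.891%, loss ≈ 21660 × 11.891/100 ≈ 2576.
Year 1982: gap = -2.3 × (10.27 - 6.04) = -9.729%, loss ≈ 21660 × 9.729/100 ≈ 2107.
Year 1983: gap = -2.3 × (8.83 - 6.04) = -6.417%, loss ≈ 21660 × 6.417/100 ≈ 1390.
Year 1984: gap = -2.3 × (7.58 - 6.04) = -3.542%, loss ≈ 21660 × 3.542/100 ≈ 767.
Total lost output = 887 + 2576 + 2107 + 1390 + 767 = 7727 billion.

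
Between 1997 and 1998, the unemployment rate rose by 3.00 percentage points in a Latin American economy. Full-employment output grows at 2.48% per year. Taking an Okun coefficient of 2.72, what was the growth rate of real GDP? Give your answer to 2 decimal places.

-5.68%

Growth-rate Okun's law: g_Y = g_Y* - β × Δu.
g_Y = 2.48 - 2.72 × (3.00) = 2.48 - 8.16 = -5.68%, i.e. -5.68% to 2 d.p.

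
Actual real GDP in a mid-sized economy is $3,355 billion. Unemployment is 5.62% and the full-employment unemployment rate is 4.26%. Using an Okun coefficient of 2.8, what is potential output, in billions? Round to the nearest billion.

$3,488 billion

Unemployment gap = 5.62 - 4.26 = 1.36 points, so output gap = -2.8 × 1.36 = -3.808%.
Since Y = Y* × (1 + gap/100), Y* = 3355/0.96192 ≈ 3488 billion.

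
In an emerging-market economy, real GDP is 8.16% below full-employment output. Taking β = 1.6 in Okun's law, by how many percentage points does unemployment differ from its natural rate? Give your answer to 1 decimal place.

5.1 percentage points

Okun's law: output gap = -β × (u - u*), so u - u* = -(output gap)/β.
u - u* = -(-8.16)/1.6 = 5.1 percentage points.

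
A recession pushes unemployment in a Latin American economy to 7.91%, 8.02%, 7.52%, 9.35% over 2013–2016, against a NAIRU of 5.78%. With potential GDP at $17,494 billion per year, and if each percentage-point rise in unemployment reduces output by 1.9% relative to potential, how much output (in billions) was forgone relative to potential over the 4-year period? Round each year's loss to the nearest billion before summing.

$3,218 billion

Year 2013: gap = -1.9 × (7.91 - 5.78) = -4.047%, loss ≈ 17494 × 4.047/100 ≈ 708.
Year 2014: gap = -1.9 × (8.02 - 5.78) = -4.256%, loss ≈ 17494 × 4.256/100 ≈ 745.
Year 2015: gap = -1.9 × (7.52 - 5.78) = -3.306%, loss ≈ 17494 × 3.306/100 ≈ 578.
Year 2016: gap = -1.9 × (9.35 - 5.78) = -6.783%, loss ≈ 17494 × 6.783/100 ≈ 1187.
Total lost output = 708 + 745 + 578 + 1187 = 3218 billion.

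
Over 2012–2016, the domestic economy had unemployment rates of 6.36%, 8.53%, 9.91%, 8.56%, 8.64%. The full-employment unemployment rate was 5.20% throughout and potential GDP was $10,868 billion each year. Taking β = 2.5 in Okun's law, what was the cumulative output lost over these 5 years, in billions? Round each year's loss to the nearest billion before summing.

$4,348 billion

Year 2012: gap = -2.5 × (6.36 - 5.2) = -2.9%, loss ≈ 10868 × 2.9/100 ≈ 315.
Year 2013: gap = -2.5 × (8.53 - 5.2) = -8.325%, loss ≈ 10868 × 8.325/100 ≈ 905.
Year 2014: gap = -2.5 × (9.91 - 5.2) = -11.775%, loss ≈ 10868 × 11.775/100 ≈ 1280.
Year 2015: gap = -2.5 × (8.56 - 5.2) = -8.4%, loss ≈ 10868 × 8.4/100 ≈ 913.
Year 2016: gap = -2.5 × (8.64 - 5.2) = -8.6%, loss ≈ 10868 × 8.6/100 ≈ 935.
Total lost output = 315 + 905 + 1280 + 913 + 935 = 4348 billion.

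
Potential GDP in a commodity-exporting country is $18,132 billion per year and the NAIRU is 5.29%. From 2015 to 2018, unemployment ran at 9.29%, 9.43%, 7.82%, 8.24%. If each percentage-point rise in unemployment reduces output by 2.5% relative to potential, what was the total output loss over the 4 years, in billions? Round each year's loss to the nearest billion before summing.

Year 2015: gap = -2.5 × (9.29 - 5.29) = -10%, loss ≈ 18132 × 10/100 ≈ 1813.
Year 2016: gap = -2.5 × (9.43 - 5.29) = -10.35%, loss ≈ 18132 × 10.35/100 ≈ 1877.
Year 2017: gap = -2.5 × (7.82 - 5.29) = -6.325%, loss ≈ 18132 × 6.325/100 ≈ 1147.
Year 2018: gap = -2.5 × (8.24 - 5.29) = -7.375%, loss ≈ 18132 × 7.375/100 ≈ 1337.
Total lost output = 1813 + 1877 + 1147 + 1337 = 6174 billion.

$6,174 billion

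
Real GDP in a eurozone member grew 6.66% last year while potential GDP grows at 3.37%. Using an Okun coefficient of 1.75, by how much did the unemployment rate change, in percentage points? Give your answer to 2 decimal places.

Growth-rate Okun's law: g_Y = g_Y* - β × Δu, so Δu = (g_Y* - g_Y)/β.
Δu = (3.37 - 6.66)/1.75 = -3.29/1.75 = -1.88 percentage points.

-1.88 percentage points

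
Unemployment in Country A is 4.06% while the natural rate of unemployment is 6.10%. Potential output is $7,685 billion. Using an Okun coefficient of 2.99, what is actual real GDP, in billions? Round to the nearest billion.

Unemployment gap = 4.06 - 6.1 = -2.04 points, so the output gap is -2.99 × (-2.04) = 6.0996%.
Actual GDP = 7685 × (1 + 6.0996/100) = 7685 × 1.060996 ≈ 8154 billion.

$8,154 billion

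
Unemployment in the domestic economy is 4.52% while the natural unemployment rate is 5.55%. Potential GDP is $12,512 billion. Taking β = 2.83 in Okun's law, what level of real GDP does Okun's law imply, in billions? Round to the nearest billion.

Unemployment gap = 4.52 - 5.55 = -1.03 points, so the output gap is -2.83 × (-1.03) = 2.9149%.
Actual GDP = 12512 × (1 + 2.9149/100) = 12512 × 1.029149 ≈ 12877 billion.

$12,877 billion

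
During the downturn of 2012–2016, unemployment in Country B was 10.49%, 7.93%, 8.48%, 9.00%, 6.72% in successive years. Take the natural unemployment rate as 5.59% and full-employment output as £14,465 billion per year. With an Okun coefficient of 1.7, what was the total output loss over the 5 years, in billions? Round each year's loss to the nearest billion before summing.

Year 2012: gap = -1.7 × (10.49 - 5.59) = -8.33%, loss ≈ 14465 × 8.33/100 ≈ 1205.
Year 2013: gap = -1.7 × (7.93 - 5.59) = -3.978%, loss ≈ 14465 × 3.978/100 ≈ 575.
Year 2014: gap = -1.7 × (8.48 - 5.59) = -4.913%, loss ≈ 14465 × 4.913/100 ≈ 711.
Year 2015: gap = -1.7 × (9 - 5.59) = -5.797%, loss ≈ 14465 × 5.797/100 ≈ 839.
Year 2016: gap = -1.7 × (6.72 - 5.59) = -1.921%, loss ≈ 14465 × 1.921/100 ≈ 278.
Total lost output = 1205 + 575 + 711 + 839 + 278 = 3608 billion.

£3,608 billion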